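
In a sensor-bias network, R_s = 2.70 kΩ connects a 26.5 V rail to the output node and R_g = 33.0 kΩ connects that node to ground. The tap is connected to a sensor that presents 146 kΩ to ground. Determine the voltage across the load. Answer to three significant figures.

V_out ≈ 24.1 V

The load sits in parallel with R_g: R_g‖R_L = (33.0 × 146) / (33.0 + 146) = 26.92 kΩ.
V_out = 26.5 × 26.92 / (2.70 + 26.92) = 26.5 × 26.92/29.62 = 24.1 V.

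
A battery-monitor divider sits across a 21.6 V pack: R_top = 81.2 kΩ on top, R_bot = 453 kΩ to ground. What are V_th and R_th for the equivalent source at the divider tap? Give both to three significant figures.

V_th is the open-circuit tap voltage: 21.6 × 453/(81.2 + 453) = 18.3 V.
With the supply zeroed, R_top and R_bot appear in parallel from the tap: R_th = R_top‖R_bot = (81.2 × 453)/534.2 = 68.9 kΩ.

V_th = 18.3 V, R_th = 68.9 kΩ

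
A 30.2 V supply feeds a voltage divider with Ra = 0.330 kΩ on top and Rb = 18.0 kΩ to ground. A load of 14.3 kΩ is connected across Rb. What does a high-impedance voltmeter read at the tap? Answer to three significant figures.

V_out ≈ 29.0 V

The load sits in parallel with Rb: Rb‖R_L = (18000 × 14300) / (18000 + 14300) = 7969 Ω.
V_out = 30.2 × 7969 / (330 + 7969) = 30.2 × 7969/8299 = 29.0 V.
(Unloaded it would have been 29.7 V.)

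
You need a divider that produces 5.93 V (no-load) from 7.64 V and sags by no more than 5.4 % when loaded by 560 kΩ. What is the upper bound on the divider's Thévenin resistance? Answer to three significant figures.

Loading drop = R_th/(R_th + R_L) ≤ 0.0540, so R_th ≤ R_L · ε/(1−ε) = 560 kΩ × 0.0540/0.9460 = 32.0 kΩ.

R_th ≤ 32.0 kΩ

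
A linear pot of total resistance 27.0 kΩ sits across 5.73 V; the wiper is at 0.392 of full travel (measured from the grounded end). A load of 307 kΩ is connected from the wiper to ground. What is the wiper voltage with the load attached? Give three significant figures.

V ≈ 2.20 V

The wiper splits the pot into (1−α)R = 16.42 kΩ above and αR = 10.58 kΩ below.
Lower section ‖ load = 10.23 kΩ.
V_wiper = 5.73 × 10.23/(16.42 + 10.23) = 2.20 V.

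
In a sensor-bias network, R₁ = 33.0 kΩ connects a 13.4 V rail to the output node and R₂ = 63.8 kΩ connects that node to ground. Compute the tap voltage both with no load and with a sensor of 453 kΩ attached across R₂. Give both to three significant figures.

Unloaded: 8.83 V; loaded: 8.43 V

Open-circuit: V = 13.4 × 63.8/(33.0 + 63.8) = 8.83 V.
With the load, R₂ becomes R₂‖R_L = 55.92 kΩ, so V = 13.4 × 55.92/88.92 = 8.43 V.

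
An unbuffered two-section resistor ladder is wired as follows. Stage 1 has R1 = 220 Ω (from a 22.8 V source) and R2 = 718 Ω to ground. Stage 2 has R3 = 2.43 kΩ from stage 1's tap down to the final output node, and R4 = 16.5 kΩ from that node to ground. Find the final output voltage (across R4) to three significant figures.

V_out ≈ 15.1 V

Stage 2 presents R3+R4 = 18930 Ω as a load on stage 1's tap.
Stage 1's lower leg becomes R2‖(R3+R4) = 691.8 Ω, so V_mid = 22.8 × 691.8/911.8 = 17.30 V.
Stage 2 is itself unloaded: V_out = V_mid × R4/(R3+R4) = 17.30 × 16500/18930 = 15.1 V.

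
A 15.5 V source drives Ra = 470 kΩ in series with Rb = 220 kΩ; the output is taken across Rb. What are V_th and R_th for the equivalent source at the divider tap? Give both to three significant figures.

V_th = 4.94 V, R_th = 150 kΩ

V_th is the open-circuit tap voltage: 15.5 × 220/(470 + 220) = 4.94 V.
With the supply zeroed, Ra and Rb appear in parallel from the tap: R_th = Ra‖Rb = (470 × 220)/690.0 = 150 kΩ.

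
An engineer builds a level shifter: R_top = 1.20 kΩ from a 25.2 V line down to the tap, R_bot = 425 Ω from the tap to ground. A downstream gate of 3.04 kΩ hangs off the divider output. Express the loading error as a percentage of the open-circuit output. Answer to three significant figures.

Unloaded V = 25.2 × 425/1625 = 6.5908 V.
Loaded: R_bot‖R_L = 372.9 Ω, giving V = 25.2 × 372.9/1573 = 5.9740 V.
Drop = (6.5908 − 5.9740) / 6.5908 = 9.36 %.

9.36 %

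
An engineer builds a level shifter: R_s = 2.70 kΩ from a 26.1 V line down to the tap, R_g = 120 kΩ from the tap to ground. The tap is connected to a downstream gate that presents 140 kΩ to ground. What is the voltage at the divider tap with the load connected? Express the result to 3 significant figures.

The load sits in parallel with R_g: R_g‖R_L = (120 × 140) / (120 + 140) = 64.62 kΩ.
V_out = 26.1 × 64.62 / (2.70 + 64.62) = 26.1 × 64.62/67.32 = 25.1 V.

V_out ≈ 25.1 V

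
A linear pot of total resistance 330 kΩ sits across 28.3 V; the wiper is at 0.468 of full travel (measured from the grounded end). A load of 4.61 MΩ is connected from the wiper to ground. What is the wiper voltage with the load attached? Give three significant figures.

V ≈ 13.0 V

The wiper splits the pot into (1−α)R = 175.6 kΩ above and αR = 154.4 kΩ below.
Lower section ‖ load = 149.4 kΩ.
V_wiper = 28.3 × 149.4/(175.6 + 149.4) = 13.0 V.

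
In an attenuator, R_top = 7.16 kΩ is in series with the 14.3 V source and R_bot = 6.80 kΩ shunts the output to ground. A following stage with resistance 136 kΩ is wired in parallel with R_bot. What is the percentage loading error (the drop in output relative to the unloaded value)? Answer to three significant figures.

The divider's output (Thévenin) resistance is R_top‖R_bot = 3.488 kΩ.
Fractional drop under load = R_th/(R_th + R_L) = 3.488 / (3.488 + 136) = 0.02500.
So the output falls by 2.50 %.

2.50 %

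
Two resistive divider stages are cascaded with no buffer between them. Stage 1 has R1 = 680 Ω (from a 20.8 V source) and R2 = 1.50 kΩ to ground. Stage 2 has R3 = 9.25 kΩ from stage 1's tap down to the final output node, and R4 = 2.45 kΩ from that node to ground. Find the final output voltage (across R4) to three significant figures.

Stage 2 presents R3+R4 = 11700 Ω as a load on stage 1's tap.
Stage 1's lower leg becomes R2‖(R3+R4) = 1330 Ω, so V_mid = 20.8 × 1330/2010 = 13.76 V.
Stage 2 is itself unloaded: V_out = V_mid × R4/(R3+R4) = 13.76 × 2450/11700 = 2.88 V.

V_out ≈ 2.88 V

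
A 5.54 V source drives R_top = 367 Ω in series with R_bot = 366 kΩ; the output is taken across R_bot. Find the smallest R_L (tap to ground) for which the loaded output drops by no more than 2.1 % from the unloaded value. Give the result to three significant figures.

R_L(min) ≈ 17.1 kΩ

Output resistance R_th = R_top‖R_bot = (367 × 366000)/366400 = 366.6 Ω.
The fractional drop is R_th/(R_th + R_L); requiring this ≤ 0.0210 gives R_L ≥ R_th(1/0.0210 − 1) = 366.6 × 46.62 = 17.1 kΩ.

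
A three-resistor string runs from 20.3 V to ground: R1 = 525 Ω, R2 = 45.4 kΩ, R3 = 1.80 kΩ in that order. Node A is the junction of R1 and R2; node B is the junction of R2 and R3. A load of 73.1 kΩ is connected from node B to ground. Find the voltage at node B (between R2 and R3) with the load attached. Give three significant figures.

At node B, R3 is in parallel with the load: R3‖R_L = 1757 Ω.
Below node A the resistance is R2 + (R3‖R_L) = 47160 Ω, so V_A = 20.3 × 47160/47680 = 20.08 V.
Then V_B = V_A × (R3‖R_L)/(R2 + R3‖R_L) = 20.08 × 1757/47160 = 0.748 V.

V ≈ 0.748 V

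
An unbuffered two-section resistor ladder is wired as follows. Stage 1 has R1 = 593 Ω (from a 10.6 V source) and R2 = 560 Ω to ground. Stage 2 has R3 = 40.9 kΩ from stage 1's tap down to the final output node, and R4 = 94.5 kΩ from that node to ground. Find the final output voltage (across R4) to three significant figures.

Stage 2 presents R3+R4 = 135400 Ω as a load on stage 1's tap.
Stage 1's lower leg becomes R2‖(R3+R4) = 557.7 Ω, so V_mid = 10.6 × 557.7/1151 = 5.137 V.
Stage 2 is itself unloaded: V_out = V_mid × R4/(R3+R4) = 5.137 × 94500/135400 = 3.59 V.

V_out ≈ 3.59 V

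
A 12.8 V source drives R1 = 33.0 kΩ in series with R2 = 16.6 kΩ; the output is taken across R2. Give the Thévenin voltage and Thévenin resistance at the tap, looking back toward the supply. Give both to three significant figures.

V_th is the open-circuit tap voltage: 12.8 × 16.6/(33.0 + 16.6) = 4.28 V.
With the supply zeroed, R1 and R2 appear in parallel from the tap: R_th = R1‖R2 = (33.0 × 16.6)/49.60 = 11.0 kΩ.

V_th = 4.28 V, R_th = 11.0 kΩ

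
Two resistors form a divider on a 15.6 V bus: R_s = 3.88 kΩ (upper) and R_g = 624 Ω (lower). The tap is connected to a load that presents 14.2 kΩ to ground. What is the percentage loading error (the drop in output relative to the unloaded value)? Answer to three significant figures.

3.65 %

The divider's output (Thévenin) resistance is R_s‖R_g = 537.5 Ω.
Fractional drop under load = R_th/(R_th + R_L) = 537.5 / (537.5 + 14200) = 0.03647.
So the output falls by 3.65 %.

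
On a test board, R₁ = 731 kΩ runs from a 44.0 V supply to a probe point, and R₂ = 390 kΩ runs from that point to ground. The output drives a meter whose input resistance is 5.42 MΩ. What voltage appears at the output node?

The load sits in parallel with R₂: R₂‖R_L = (390 × 5420) / (390 + 5420) = 363.8 kΩ.
V_out = 44.0 × 363.8 / (731 + 363.8) = 44.0 × 363.8/1095 = 14.6 V.

V_out ≈ 14.6 V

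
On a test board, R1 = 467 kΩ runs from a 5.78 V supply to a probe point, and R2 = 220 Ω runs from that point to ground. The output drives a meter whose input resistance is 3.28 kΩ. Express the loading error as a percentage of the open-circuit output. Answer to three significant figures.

The divider's output (Thévenin) resistance is R1‖R2 = 219.9 Ω.
Fractional drop under load = R_th/(R_th + R_L) = 219.9 / (219.9 + 3280) = 0.06283.
So the output falls by 6.28 %.

6.28 %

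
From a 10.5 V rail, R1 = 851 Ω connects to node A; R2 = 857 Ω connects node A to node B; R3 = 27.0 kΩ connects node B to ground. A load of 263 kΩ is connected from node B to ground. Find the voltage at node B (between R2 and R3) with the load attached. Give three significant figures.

V ≈ 9.82 V

At node B, R3 is in parallel with the load: R3‖R_L = 24490 Ω.
Below node A the resistance is R2 + (R3‖R_L) = 25340 Ω, so V_A = 10.5 × 25340/26190 = 10.16 V.
Then V_B = V_A × (R3‖R_L)/(R2 + R3‖R_L) = 10.16 × 24490/25340 = 9.82 V.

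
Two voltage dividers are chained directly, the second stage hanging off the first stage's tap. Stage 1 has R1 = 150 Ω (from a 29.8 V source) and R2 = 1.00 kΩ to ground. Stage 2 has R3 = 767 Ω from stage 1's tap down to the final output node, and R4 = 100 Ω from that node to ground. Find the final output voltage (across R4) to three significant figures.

V_out ≈ 2.60 V

Stage 2 presents R3+R4 = 867.0 Ω as a load on stage 1's tap.
Stage 1's lower leg becomes R2‖(R3+R4) = 464.4 Ω, so V_mid = 29.8 × 464.4/614.4 = 22.52 V.
Stage 2 is itself unloaded: V_out = V_mid × R4/(R3+R4) = 22.52 × 100/867.0 = 2.60 V.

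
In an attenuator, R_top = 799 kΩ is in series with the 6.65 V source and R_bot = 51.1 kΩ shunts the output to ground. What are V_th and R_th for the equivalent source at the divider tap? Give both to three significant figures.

V_th is the open-circuit tap voltage: 6.65 × 51.1/(799 + 51.1) = 0.400 V.
With the supply zeroed, R_top and R_bot appear in parallel from the tap: R_th = R_top‖R_bot = (799 × 51.1)/850.1 = 48.0 kΩ.

V_th = 0.400 V, R_th = 48.0 kΩ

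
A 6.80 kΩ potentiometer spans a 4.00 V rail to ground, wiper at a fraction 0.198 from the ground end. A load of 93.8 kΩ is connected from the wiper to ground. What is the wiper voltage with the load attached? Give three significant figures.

The wiper splits the pot into (1−α)R = 5.454 kΩ above and αR = 1.346 kΩ below.
Lower section ‖ load = 1.327 kΩ.
V_wiper = 4.00 × 1.327/(5.454 + 1.327) = 0.783 V.

V ≈ 0.783 V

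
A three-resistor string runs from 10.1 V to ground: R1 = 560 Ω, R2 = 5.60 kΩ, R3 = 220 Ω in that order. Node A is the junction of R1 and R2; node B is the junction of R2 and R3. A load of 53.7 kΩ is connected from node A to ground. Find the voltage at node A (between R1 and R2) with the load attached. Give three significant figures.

V ≈ 9.13 V

Below node A the series string R2+R3 = 5820 Ω sits in parallel with the 53700 Ω load: 5251 Ω.
V_A = 10.1 × 5251/(560 + 5251) = 9.13 V.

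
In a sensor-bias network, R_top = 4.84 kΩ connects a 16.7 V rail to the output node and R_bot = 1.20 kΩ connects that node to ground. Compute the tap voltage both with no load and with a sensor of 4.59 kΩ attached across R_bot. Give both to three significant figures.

Unloaded: 3.32 V; loaded: 2.74 V

Open-circuit: V = 16.7 × 1.20/(4.84 + 1.20) = 3.32 V.
With the load, R_bot becomes R_bot‖R_L = 0.9513 kΩ, so V = 16.7 × 0.9513/5.791 = 2.74 V.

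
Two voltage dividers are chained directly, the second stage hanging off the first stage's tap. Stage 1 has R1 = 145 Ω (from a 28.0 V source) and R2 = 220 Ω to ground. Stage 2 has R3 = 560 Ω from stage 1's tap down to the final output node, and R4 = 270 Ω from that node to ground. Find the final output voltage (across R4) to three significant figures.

V_out ≈ 4.97 V

Stage 2 presents R3+R4 = 830.0 Ω as a load on stage 1's tap.
Stage 1's lower leg becomes R2‖(R3+R4) = 173.9 Ω, so V_mid = 28.0 × 173.9/318.9 = 15.27 V.
Stage 2 is itself unloaded: V_out = V_mid × R4/(R3+R4) = 15.27 × 270/830.0 = 4.97 V.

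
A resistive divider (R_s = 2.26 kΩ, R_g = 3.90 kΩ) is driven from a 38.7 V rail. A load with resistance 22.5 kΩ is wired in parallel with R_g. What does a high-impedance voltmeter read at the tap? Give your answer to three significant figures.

The load sits in parallel with R_g: R_g‖R_L = (3.90 × 22.5) / (3.90 + 22.5) = 3.324 kΩ.
V_out = 38.7 × 3.324 / (2.26 + 3.324) = 38.7 × 3.324/5.584 = 23.0 V.

V_out ≈ 23.0 V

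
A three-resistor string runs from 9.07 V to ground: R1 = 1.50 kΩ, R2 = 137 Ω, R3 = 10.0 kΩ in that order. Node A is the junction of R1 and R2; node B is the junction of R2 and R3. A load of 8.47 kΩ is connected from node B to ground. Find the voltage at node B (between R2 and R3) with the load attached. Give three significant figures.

At node B, R3 is in parallel with the load: R3‖R_L = 4586 Ω.
Below node A the resistance is R2 + (R3‖R_L) = 4723 Ω, so V_A = 9.07 × 4723/6223 = 6.884 V.
Then V_B = V_A × (R3‖R_L)/(R2 + R3‖R_L) = 6.884 × 4586/4723 = 6.68 V.

V ≈ 6.68 V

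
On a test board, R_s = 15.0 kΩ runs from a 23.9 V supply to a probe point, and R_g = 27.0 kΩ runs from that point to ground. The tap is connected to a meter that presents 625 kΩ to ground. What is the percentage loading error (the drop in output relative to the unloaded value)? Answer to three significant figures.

1.52 %

The divider's output (Thévenin) resistance is R_s‖R_g = 9.643 kΩ.
Fractional drop under load = R_th/(R_th + R_L) = 9.643 / (9.643 + 625) = 0.01519.
So the output falls by 1.52 %.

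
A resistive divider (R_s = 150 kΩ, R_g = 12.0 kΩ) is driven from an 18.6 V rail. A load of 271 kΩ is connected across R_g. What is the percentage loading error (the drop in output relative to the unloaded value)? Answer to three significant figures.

The divider's output (Thévenin) resistance is R_s‖R_g = 11.11 kΩ.
Fractional drop under load = R_th/(R_th + R_L) = 11.11 / (11.11 + 271) = 0.03939.
So the output falls by 3.94 %.

3.94 %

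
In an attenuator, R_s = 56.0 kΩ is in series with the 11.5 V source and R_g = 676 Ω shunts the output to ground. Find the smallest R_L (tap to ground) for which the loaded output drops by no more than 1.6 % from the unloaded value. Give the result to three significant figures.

Output resistance R_th = R_s‖R_g = (56000 × 676)/56680 = 667.9 Ω.
The fractional drop is R_th/(R_th + R_L); requiring this ≤ 0.0160 gives R_L ≥ R_th(1/0.0160 − 1) = 667.9 × 61.50 = 41.1 kΩ.

R_L(min) ≈ 41.1 kΩ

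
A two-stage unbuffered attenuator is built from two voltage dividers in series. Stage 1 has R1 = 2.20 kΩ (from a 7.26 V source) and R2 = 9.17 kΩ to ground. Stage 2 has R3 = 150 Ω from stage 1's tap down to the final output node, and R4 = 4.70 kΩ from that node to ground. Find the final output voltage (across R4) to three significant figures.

Stage 2 presents R3+R4 = 4850 Ω as a load on stage 1's tap.
Stage 1's lower leg becomes R2‖(R3+R4) = 3172 Ω, so V_mid = 7.26 × 3172/5372 = 4.287 V.
Stage 2 is itself unloaded: V_out = V_mid × R4/(R3+R4) = 4.287 × 4700/4850 = 4.15 V.

V_out ≈ 4.15 V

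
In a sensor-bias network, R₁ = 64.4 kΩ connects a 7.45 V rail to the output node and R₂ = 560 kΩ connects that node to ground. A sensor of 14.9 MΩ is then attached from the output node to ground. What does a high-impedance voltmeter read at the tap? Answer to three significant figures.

V_out ≈ 6.66 V

The load sits in parallel with R₂: R₂‖R_L = (560 × 14900) / (560 + 14900) = 539.7 kΩ.
V_out = 7.45 × 539.7 / (64.4 + 539.7) = 7.45 × 539.7/604.1 = 6.66 V.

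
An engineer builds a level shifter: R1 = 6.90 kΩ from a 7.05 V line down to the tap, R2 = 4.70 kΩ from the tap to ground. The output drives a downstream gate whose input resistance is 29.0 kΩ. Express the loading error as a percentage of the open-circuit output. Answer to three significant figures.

Unloaded V = 7.05 × 4.70/11.60 = 2.8565 V.
Loaded: R2‖R_L = 4.045 kΩ, giving V = 7.05 × 4.045/10.94 = 2.6053 V.
Drop = (2.8565 − 2.6053) / 2.8565 = 8.79 %.

8.79 %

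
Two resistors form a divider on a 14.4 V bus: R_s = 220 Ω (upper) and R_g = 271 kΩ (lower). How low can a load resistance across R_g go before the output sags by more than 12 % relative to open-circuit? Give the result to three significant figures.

Output resistance R_th = R_s‖R_g = (220 × 271000)/271200 = 219.8 Ω.
The fractional drop is R_th/(R_th + R_L); requiring this ≤ 0.120 gives R_L ≥ R_th(1/0.120 − 1) = 219.8 × 7.333 = 1.61 kΩ.

R_L(min) ≈ 1.61 kΩ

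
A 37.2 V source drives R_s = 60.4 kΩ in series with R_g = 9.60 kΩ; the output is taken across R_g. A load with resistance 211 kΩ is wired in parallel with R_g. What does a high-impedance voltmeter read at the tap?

V_out ≈ 4.91 V

The load sits in parallel with R_g: R_g‖R_L = (9.60 × 211) / (9.60 + 211) = 9.182 kΩ.
V_out = 37.2 × 9.182 / (60.4 + 9.182) = 37.2 × 9.182/69.58 = 4.91 V.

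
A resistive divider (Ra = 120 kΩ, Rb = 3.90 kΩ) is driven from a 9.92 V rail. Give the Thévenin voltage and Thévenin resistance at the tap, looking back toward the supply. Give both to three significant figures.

V_th is the open-circuit tap voltage: 9.92 × 3.90/(120 + 3.90) = 0.312 V.
With the supply zeroed, Ra and Rb appear in parallel from the tap: R_th = Ra‖Rb = (120 × 3.90)/123.9 = 3.78 kΩ.

V_th = 0.312 V, R_th = 3.78 kΩ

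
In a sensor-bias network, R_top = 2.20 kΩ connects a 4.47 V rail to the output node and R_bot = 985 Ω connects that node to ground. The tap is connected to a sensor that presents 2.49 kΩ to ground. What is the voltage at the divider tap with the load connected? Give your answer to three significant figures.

The load sits in parallel with R_bot: R_bot‖R_L = (985 × 2490) / (985 + 2490) = 705.8 Ω.
V_out = 4.47 × 705.8 / (2200 + 705.8) = 4.47 × 705.8/2906 = 1.09 V.
(Unloaded it would have been 1.38 V.)

V_out ≈ 1.09 V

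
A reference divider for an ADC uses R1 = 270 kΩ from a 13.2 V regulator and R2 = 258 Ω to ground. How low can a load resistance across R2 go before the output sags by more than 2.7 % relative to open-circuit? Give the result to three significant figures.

Output resistance R_th = R1‖R2 = (270000 × 258)/270300 = 257.8 Ω.
The fractional drop is R_th/(R_th + R_L); requiring this ≤ 0.0270 gives R_L ≥ R_th(1/0.0270 − 1) = 257.8 × 36.04 = 9.29 kΩ.

R_L(min) ≈ 9.29 kΩ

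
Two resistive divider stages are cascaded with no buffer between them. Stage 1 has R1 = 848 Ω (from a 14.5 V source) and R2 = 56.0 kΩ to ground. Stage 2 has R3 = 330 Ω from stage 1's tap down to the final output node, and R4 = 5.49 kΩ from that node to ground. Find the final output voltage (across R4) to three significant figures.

Stage 2 presents R3+R4 = 5820 Ω as a load on stage 1's tap.
Stage 1's lower leg becomes R2‖(R3+R4) = 5272 Ω, so V_mid = 14.5 × 5272/6120 = 12.49 V.
Stage 2 is itself unloaded: V_out = V_mid × R4/(R3+R4) = 12.49 × 5490/5820 = 11.8 V.

V_out ≈ 11.8 V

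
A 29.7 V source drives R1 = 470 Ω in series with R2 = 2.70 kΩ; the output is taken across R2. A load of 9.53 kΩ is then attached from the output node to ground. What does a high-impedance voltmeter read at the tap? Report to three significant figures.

V_out ≈ 24.3 V

The load sits in parallel with R2: R2‖R_L = (2700 × 9530) / (2700 + 9530) = 2104 Ω.
V_out = 29.7 × 2104 / (470 + 2104) = 29.7 × 2104/2574 = 24.3 V.
(Unloaded it would have been 25.3 V.)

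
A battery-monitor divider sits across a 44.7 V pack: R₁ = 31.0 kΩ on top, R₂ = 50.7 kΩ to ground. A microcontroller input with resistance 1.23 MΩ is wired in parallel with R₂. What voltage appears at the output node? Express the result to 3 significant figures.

V_out ≈ 27.3 V

The load sits in parallel with R₂: R₂‖R_L = (50.7 × 1230) / (50.7 + 1230) = 48.69 kΩ.
V_out = 44.7 × 48.69 / (31.0 + 48.69) = 44.7 × 48.69/79.69 = 27.3 V.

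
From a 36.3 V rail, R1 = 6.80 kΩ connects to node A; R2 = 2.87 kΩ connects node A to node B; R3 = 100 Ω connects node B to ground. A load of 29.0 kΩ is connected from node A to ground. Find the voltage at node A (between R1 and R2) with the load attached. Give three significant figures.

Below node A the series string R2+R3 = 2970 Ω sits in parallel with the 29000 Ω load: 2694 Ω.
V_A = 36.3 × 2694/(6800 + 2694) = 10.3 V.

V ≈ 10.3 V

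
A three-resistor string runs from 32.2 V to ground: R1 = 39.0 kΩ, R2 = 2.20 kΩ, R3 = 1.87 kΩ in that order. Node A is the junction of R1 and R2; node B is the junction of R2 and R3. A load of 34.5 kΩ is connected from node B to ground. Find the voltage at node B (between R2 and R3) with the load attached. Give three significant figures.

V ≈ 1.33 V

At node B, R3 is in parallel with the load: R3‖R_L = 1.774 kΩ.
Below node A the resistance is R2 + (R3‖R_L) = 3.974 kΩ, so V_A = 32.2 × 3.974/42.97 = 2.978 V.
Then V_B = V_A × (R3‖R_L)/(R2 + R3‖R_L) = 2.978 × 1.774/3.974 = 1.33 V.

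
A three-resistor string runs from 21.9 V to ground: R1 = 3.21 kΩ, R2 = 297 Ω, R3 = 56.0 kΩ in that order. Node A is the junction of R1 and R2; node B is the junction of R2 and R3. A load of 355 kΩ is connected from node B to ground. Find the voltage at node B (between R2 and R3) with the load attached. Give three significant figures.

At node B, R3 is in parallel with the load: R3‖R_L = 48370 Ω.
Below node A the resistance is R2 + (R3‖R_L) = 48670 Ω, so V_A = 21.9 × 48670/51880 = 20.54 V.
Then V_B = V_A × (R3‖R_L)/(R2 + R3‖R_L) = 20.54 × 48370/48670 = 20.4 V.

V ≈ 20.4 V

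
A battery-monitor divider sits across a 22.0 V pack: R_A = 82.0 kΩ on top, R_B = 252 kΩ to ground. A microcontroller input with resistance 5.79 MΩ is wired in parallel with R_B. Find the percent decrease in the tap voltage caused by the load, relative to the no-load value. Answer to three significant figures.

The divider's output (Thévenin) resistance is R_A‖R_B = 61.87 kΩ.
Fractional drop under load = R_th/(R_th + R_L) = 61.87 / (61.87 + 5790) = 0.01057.
So the output falls by 1.06 %.

1.06 %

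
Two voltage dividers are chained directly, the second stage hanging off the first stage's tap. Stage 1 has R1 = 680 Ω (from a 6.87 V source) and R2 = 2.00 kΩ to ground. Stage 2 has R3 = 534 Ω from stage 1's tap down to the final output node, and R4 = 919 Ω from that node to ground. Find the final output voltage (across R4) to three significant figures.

V_out ≈ 2.40 V

Stage 2 presents R3+R4 = 1453 Ω as a load on stage 1's tap.
Stage 1's lower leg becomes R2‖(R3+R4) = 841.6 Ω, so V_mid = 6.87 × 841.6/1522 = 3.800 V.
Stage 2 is itself unloaded: V_out = V_mid × R4/(R3+R4) = 3.800 × 919/1453 = 2.40 V.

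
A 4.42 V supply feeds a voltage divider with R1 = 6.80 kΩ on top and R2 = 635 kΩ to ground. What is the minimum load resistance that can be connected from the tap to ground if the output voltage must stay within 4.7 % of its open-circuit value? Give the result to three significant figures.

Output resistance R_th = R1‖R2 = (6.80 × 635)/641.8 = 6.728 kΩ.
The fractional drop is R_th/(R_th + R_L); requiring this ≤ 0.0470 gives R_L ≥ R_th(1/0.0470 − 1) = 6.728 × 20.28 = 136 kΩ.

R_L(min) ≈ 136 kΩ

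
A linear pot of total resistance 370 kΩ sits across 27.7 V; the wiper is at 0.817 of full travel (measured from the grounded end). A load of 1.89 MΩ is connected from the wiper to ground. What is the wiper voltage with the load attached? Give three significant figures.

V ≈ 22.0 V

The wiper splits the pot into (1−α)R = 67.71 kΩ above and αR = 302.3 kΩ below.
Lower section ‖ load = 260.6 kΩ.
V_wiper = 27.7 × 260.6/(67.71 + 260.6) = 22.0 V.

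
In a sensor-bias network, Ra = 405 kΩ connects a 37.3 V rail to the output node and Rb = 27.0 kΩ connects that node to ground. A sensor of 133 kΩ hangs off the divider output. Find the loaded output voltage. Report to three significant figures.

V_out ≈ 1.96 V

The load sits in parallel with Rb: Rb‖R_L = (27.0 × 133) / (27.0 + 133) = 22.44 kΩ.
V_out = 37.3 × 22.44 / (405 + 22.44) = 37.3 × 22.44/427.4 = 1.96 V.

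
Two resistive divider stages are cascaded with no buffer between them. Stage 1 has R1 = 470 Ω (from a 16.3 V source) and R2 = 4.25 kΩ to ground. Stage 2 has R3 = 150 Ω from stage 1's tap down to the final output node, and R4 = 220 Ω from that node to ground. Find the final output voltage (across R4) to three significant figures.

Stage 2 presents R3+R4 = 370.0 Ω as a load on stage 1's tap.
Stage 1's lower leg becomes R2‖(R3+R4) = 340.4 Ω, so V_mid = 16.3 × 340.4/810.4 = 6.846 V.
Stage 2 is itself unloaded: V_out = V_mid × R4/(R3+R4) = 6.846 × 220/370.0 = 4.07 V.

V_out ≈ 4.07 V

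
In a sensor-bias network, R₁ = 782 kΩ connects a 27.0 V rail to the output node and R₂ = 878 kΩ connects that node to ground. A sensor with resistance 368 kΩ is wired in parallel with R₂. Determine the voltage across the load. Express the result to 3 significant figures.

V_out ≈ 6.72 V

The load sits in parallel with R₂: R₂‖R_L = (878 × 368) / (878 + 368) = 259.3 kΩ.
V_out = 27.0 × 259.3 / (782 + 259.3) = 27.0 × 259.3/1041 = 6.72 V.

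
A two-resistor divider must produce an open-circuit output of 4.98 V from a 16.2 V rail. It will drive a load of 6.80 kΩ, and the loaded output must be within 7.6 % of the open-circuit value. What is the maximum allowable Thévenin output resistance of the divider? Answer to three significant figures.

R_th ≤ 559 Ω

Loading drop = R_th/(R_th + R_L) ≤ 0.0760, so R_th ≤ R_L · ε/(1−ε) = 6.80 kΩ × 0.0760/0.9240 = 559 Ω.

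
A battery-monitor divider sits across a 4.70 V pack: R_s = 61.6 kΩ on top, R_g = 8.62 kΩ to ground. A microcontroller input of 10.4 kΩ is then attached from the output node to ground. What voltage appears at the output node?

The load sits in parallel with R_g: R_g‖R_L = (8.62 × 10.4) / (8.62 + 10.4) = 4.713 kΩ.
V_out = 4.70 × 4.713 / (61.6 + 4.713) = 4.70 × 4.713/66.31 = 0.334 V.

V_out ≈ 0.334 V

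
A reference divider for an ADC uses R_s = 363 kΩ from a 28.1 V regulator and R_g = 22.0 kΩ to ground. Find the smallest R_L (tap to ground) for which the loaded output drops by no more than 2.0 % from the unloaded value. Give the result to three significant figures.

R_L(min) ≈ 1.02 MΩ

Output resistance R_th = R_s‖R_g = (363 × 22.0)/385.0 = 20.74 kΩ.
The fractional drop is R_th/(R_th + R_L); requiring this ≤ 0.0200 gives R_L ≥ R_th(1/0.0200 − 1) = 20.74 × 49.00 = 1.02 MΩ.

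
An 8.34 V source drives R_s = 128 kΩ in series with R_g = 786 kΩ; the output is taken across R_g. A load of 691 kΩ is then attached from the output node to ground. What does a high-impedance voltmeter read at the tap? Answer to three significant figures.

V_out ≈ 6.19 V

The load sits in parallel with R_g: R_g‖R_L = (786 × 691) / (786 + 691) = 367.7 kΩ.
V_out = 8.34 × 367.7 / (128 + 367.7) = 8.34 × 367.7/495.7 = 6.19 V.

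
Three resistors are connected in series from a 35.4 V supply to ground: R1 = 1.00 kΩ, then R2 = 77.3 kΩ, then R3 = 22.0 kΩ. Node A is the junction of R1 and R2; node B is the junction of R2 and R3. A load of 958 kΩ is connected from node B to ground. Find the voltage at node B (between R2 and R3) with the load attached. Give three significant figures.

V ≈ 7.63 V

At node B, R3 is in parallel with the load: R3‖R_L = 21.51 kΩ.
Below node A the resistance is R2 + (R3‖R_L) = 98.81 kΩ, so V_A = 35.4 × 98.81/99.81 = 35.05 V.
Then V_B = V_A × (R3‖R_L)/(R2 + R3‖R_L) = 35.05 × 21.51/98.81 = 7.63 V.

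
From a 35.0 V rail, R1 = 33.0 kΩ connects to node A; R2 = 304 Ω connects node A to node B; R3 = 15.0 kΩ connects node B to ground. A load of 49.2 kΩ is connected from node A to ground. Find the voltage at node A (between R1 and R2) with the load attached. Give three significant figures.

V ≈ 9.15 V

Below node A the series string R2+R3 = 15300 Ω sits in parallel with the 49200 Ω load: 11670 Ω.
V_A = 35.0 × 11670/(33000 + 11670) = 9.15 V.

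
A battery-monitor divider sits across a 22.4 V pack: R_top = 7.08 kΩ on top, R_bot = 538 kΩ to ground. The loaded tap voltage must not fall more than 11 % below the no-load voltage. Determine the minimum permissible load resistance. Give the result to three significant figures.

Output resistance R_th = R_top‖R_bot = (7.08 × 538)/545.1 = 6.988 kΩ.
The fractional drop is R_th/(R_th + R_L); requiring this ≤ 0.110 gives R_L ≥ R_th(1/0.110 − 1) = 6.988 × 8.091 = 56.5 kΩ.

R_L(min) ≈ 56.5 kΩ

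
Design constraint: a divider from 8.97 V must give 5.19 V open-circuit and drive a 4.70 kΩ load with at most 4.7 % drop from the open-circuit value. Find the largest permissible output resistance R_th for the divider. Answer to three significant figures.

R_th ≤ 232 Ω

Loading drop = R_th/(R_th + R_L) ≤ 0.0470, so R_th ≤ R_L · ε/(1−ε) = 4.70 kΩ × 0.0470/0.9530 = 232 Ω.
(Any R1, R2 with R2/(R1+R2) = 0.579 and R1‖R2 ≤ 232 Ω will meet the spec.)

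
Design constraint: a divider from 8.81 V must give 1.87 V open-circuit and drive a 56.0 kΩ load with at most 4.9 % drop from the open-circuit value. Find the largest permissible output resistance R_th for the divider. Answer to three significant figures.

Loading drop = R_th/(R_th + R_L) ≤ 0.0490, so R_th ≤ R_L · ε/(1−ε) = 56.0 kΩ × 0.0490/0.9510 = 2.89 kΩ.

R_th ≤ 2.89 kΩ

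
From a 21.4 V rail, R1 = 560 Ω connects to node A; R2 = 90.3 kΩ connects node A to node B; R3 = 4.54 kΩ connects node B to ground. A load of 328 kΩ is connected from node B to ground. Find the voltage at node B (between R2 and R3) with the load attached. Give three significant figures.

V ≈ 1.01 V

At node B, R3 is in parallel with the load: R3‖R_L = 4478 Ω.
Below node A the resistance is R2 + (R3‖R_L) = 94780 Ω, so V_A = 21.4 × 94780/95340 = 21.27 V.
Then V_B = V_A × (R3‖R_L)/(R2 + R3‖R_L) = 21.27 × 4478/94780 = 1.01 V.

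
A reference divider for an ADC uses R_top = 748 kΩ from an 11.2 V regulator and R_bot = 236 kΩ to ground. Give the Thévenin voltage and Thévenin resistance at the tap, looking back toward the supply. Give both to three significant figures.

V_th is the open-circuit tap voltage: 11.2 × 236/(748 + 236) = 2.69 V.
With the supply zeroed, R_top and R_bot appear in parallel from the tap: R_th = R_top‖R_bot = (748 × 236)/984.0 = 179 kΩ.

V_th = 2.69 V, R_th = 179 kΩ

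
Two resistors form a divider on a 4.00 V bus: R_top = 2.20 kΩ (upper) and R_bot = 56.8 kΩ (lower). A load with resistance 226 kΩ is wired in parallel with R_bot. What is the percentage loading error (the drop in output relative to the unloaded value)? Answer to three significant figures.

The divider's output (Thévenin) resistance is R_top‖R_bot = 2.118 kΩ.
Fractional drop under load = R_th/(R_th + R_L) = 2.118 / (2.118 + 226) = 0.009285.
So the output falls by 0.928 %.

0.928 %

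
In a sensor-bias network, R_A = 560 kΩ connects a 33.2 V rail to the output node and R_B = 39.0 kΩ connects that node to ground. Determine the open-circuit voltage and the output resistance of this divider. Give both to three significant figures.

V_th is the open-circuit tap voltage: 33.2 × 39.0/(560 + 39.0) = 2.16 V.
With the supply zeroed, R_A and R_B appear in parallel from the tap: R_th = R_A‖R_B = (560 × 39.0)/599.0 = 36.5 kΩ.

V_th = 2.16 V, R_th = 36.5 kΩ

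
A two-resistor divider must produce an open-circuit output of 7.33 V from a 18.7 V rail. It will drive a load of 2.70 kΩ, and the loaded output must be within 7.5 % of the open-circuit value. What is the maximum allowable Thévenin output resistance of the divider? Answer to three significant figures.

R_th ≤ 219 Ω

Loading drop = R_th/(R_th + R_L) ≤ 0.0750, so R_th ≤ R_L · ε/(1−ε) = 2.70 kΩ × 0.0750/0.9250 = 219 Ω.
(Any R1, R2 with R2/(R1+R2) = 0.392 and R1‖R2 ≤ 219 Ω will meet the spec.)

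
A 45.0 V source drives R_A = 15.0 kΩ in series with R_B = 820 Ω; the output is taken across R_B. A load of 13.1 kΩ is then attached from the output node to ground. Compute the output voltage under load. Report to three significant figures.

The load sits in parallel with R_B: R_B‖R_L = (820 × 13100) / (820 + 13100) = 771.7 Ω.
V_out = 45.0 × 771.7 / (15000 + 771.7) = 45.0 × 771.7/15770 = 2.20 V.

V_out ≈ 2.20 V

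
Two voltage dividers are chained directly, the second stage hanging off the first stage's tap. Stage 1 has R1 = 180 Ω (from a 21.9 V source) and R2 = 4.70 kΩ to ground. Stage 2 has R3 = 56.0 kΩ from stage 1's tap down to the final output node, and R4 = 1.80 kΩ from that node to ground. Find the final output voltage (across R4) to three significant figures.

Stage 2 presents R3+R4 = 57800 Ω as a load on stage 1's tap.
Stage 1's lower leg becomes R2‖(R3+R4) = 4347 Ω, so V_mid = 21.9 × 4347/4527 = 21.03 V.
Stage 2 is itself unloaded: V_out = V_mid × R4/(R3+R4) = 21.03 × 1800/57800 = 0.655 V.

V_out ≈ 0.655 V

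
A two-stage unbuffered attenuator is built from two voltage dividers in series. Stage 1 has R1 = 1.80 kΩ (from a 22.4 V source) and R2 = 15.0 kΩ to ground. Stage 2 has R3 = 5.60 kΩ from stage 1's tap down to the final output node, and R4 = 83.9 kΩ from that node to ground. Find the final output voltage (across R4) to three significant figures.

V_out ≈ 18.4 V

Stage 2 presents R3+R4 = 89.50 kΩ as a load on stage 1's tap.
Stage 1's lower leg becomes R2‖(R3+R4) = 12.85 kΩ, so V_mid = 22.4 × 12.85/14.65 = 19.65 V.
Stage 2 is itself unloaded: V_out = V_mid × R4/(R3+R4) = 19.65 × 83.9/89.50 = 18.4 V.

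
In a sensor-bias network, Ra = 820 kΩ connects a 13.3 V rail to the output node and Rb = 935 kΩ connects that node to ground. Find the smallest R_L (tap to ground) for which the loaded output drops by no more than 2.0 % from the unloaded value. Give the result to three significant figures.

R_L(min) ≈ 21.4 MΩ

Output resistance R_th = Ra‖Rb = (820 × 935)/1755 = 436.9 kΩ.
The fractional drop is R_th/(R_th + R_L); requiring this ≤ 0.0200 gives R_L ≥ R_th(1/0.0200 − 1) = 436.9 × 49.00 = 21.4 MΩ.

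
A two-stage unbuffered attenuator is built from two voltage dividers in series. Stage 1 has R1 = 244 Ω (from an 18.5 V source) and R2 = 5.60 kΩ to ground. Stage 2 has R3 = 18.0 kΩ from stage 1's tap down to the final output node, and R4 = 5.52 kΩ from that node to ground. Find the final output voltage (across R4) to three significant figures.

Stage 2 presents R3+R4 = 23520 Ω as a load on stage 1's tap.
Stage 1's lower leg becomes R2‖(R3+R4) = 4523 Ω, so V_mid = 18.5 × 4523/4767 = 17.55 V.
Stage 2 is itself unloaded: V_out = V_mid × R4/(R3+R4) = 17.55 × 5520/23520 = 4.12 V.

V_out ≈ 4.12 V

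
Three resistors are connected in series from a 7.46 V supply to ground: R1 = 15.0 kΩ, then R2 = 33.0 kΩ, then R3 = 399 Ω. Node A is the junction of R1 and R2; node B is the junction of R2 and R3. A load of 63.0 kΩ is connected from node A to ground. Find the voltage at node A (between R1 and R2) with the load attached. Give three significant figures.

Below node A the series string R2+R3 = 33400 Ω sits in parallel with the 63000 Ω load: 21830 Ω.
V_A = 7.46 × 21830/(15000 + 21830) = 4.42 V.

V ≈ 4.42 V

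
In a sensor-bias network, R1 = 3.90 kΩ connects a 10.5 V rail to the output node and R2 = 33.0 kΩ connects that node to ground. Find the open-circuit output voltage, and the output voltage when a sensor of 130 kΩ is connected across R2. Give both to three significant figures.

Unloaded: 9.39 V; loaded: 9.14 V

Open-circuit: V = 10.5 × 33.0/(3.90 + 33.0) = 9.39 V.
With the load, R2 becomes R2‖R_L = 26.32 kΩ, so V = 10.5 × 26.32/30.22 = 9.14 V.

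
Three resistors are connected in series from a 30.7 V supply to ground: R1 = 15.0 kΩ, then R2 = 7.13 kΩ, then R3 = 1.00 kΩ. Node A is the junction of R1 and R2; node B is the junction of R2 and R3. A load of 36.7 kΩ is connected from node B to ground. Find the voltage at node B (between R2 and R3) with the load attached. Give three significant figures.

V ≈ 1.29 V

At node B, R3 is in parallel with the load: R3‖R_L = 0.9735 kΩ.
Below node A the resistance is R2 + (R3‖R_L) = 8.103 kΩ, so V_A = 30.7 × 8.103/23.10 = 10.77 V.
Then V_B = V_A × (R3‖R_L)/(R2 + R3‖R_L) = 10.77 × 0.9735/8.103 = 1.29 V.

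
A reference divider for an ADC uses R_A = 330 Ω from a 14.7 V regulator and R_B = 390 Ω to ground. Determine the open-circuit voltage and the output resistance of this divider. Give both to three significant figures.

V_th is the open-circuit tap voltage: 14.7 × 390/(330 + 390) = 7.96 V.
With the supply zeroed, R_A and R_B appear in parallel from the tap: R_th = R_A‖R_B = (330 × 390)/720.0 = 179 Ω.

V_th = 7.96 V, R_th = 179 Ω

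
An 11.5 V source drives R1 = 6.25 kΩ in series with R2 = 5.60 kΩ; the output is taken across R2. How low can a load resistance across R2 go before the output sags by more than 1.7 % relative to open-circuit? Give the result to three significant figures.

Output resistance R_th = R1‖R2 = (6.25 × 5.60)/11.85 = 2.954 kΩ.
The fractional drop is R_th/(R_th + R_L); requiring this ≤ 0.0170 gives R_L ≥ R_th(1/0.0170 − 1) = 2.954 × 57.82 = 171 kΩ.

R_L(min) ≈ 171 kΩ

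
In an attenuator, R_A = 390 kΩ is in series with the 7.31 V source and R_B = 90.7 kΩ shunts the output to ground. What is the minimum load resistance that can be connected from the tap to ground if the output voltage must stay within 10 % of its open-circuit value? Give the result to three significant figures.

R_L(min) ≈ 662 kΩ

Output resistance R_th = R_A‖R_B = (390 × 90.7)/480.7 = 73.59 kΩ.
The fractional drop is R_th/(R_th + R_L); requiring this ≤ 0.100 gives R_L ≥ R_th(1/0.100 − 1) = 73.59 × 9.000 = 662 kΩ.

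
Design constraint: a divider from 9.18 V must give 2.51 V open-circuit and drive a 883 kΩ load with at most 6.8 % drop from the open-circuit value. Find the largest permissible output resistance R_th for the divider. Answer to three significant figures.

Loading drop = R_th/(R_th + R_L) ≤ 0.0680, so R_th ≤ R_L · ε/(1−ε) = 883 kΩ × 0.0680/0.9320 = 64.4 kΩ.
(Any R1, R2 with R2/(R1+R2) = 0.273 and R1‖R2 ≤ 64.4 kΩ will meet the spec.)

R_th ≤ 64.4 kΩ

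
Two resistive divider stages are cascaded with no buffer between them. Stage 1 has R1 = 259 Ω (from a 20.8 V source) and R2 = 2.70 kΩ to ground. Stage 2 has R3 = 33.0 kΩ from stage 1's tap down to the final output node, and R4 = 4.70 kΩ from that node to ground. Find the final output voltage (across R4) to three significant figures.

V_out ≈ 2.35 V

Stage 2 presents R3+R4 = 37700 Ω as a load on stage 1's tap.
Stage 1's lower leg becomes R2‖(R3+R4) = 2520 Ω, so V_mid = 20.8 × 2520/2779 = 18.86 V.
Stage 2 is itself unloaded: V_out = V_mid × R4/(R3+R4) = 18.86 × 4700/37700 = 2.35 V.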